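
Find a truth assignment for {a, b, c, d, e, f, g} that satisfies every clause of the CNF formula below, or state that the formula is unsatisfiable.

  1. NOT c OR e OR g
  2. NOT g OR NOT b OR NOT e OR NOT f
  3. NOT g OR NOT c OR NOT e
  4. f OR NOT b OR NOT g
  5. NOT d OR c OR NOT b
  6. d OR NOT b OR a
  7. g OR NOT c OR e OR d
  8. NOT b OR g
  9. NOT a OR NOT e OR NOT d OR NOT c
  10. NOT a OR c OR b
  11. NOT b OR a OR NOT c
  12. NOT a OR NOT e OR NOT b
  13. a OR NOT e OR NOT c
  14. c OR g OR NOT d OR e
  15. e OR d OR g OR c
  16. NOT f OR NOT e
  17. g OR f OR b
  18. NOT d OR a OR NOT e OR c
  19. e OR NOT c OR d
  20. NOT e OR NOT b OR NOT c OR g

Suppose b = false.
Suppose a = false.
Suppose e = false.
Suppose c = false.
Suppose g = true.
All clauses hold; d, f can take either value.

a: false; b: false; c: false; d: true; e: false; f: false; g: true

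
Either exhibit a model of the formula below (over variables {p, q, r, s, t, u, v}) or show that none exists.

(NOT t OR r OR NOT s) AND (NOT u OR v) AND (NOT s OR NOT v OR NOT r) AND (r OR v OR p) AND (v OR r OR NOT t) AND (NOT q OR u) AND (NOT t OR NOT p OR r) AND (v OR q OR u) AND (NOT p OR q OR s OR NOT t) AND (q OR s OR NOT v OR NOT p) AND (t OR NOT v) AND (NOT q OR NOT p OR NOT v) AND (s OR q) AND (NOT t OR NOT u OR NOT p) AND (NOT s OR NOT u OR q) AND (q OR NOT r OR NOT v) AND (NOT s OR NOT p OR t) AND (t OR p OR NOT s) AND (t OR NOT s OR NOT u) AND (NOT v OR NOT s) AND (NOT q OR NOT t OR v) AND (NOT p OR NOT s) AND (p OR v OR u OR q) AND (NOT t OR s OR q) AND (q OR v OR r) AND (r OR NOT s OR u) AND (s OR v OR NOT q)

p: false,  q: true,  r: true,  s: false,  t: true,  u: true,  v: true

Case u = true:
The clause (v) is unit, so v = true.
The clause (t) is unit, so t = true.
The clause (NOT p) is unit, so p = false.
The clause (NOT s) is unit, so s = false.
The clause (q) is unit, so q = true.
Every clause is now satisfied; r is unconstrained.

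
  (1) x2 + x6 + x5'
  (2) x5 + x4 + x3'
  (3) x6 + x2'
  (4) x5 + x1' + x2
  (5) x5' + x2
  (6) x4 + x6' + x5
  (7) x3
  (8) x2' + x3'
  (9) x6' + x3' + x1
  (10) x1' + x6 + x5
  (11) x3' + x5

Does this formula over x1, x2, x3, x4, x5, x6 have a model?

No, unsatisfiable

The clause (x3) is unit, so x3 = 1.
The clause (x2') is unit, so x2 = 0.
The clause (x5') is unit, so x5 = 0.
Now (x5) is unsatisfied and unit — conflict.
No assignment satisfies every clause.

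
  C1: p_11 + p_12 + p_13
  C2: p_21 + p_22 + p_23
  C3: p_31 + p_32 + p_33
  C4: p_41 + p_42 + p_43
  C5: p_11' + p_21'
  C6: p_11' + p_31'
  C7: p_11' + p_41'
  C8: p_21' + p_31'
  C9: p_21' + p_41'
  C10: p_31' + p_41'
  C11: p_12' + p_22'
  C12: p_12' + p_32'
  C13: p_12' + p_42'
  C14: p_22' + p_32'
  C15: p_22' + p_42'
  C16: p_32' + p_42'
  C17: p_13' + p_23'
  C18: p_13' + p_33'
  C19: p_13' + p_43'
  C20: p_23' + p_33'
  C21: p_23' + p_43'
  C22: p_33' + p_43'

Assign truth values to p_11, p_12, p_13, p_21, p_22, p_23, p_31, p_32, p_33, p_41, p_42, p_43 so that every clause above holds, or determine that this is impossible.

UNSATISFIABLE

Case p_11 = 0:
Case p_12 = 1:
The clause (p_22') is unit, so p_22 = 0.
The clause (p_32') is unit, so p_32 = 0.
The clause (p_42') is unit, so p_42 = 0.
Case p_21 = 1:
The clause (p_31') is unit, so p_31 = 0.
The clause (p_33) is unit, so p_33 = 1.
The clause (p_41') is unit, so p_41 = 0.
The clause (p_43) is unit, so p_43 = 1.
Now (p_43') is unsatisfied and unit — conflict.
So p_21 must be the other value — set p_21 = 0.
The clause (p_23) is unit, so p_23 = 1.
The clause (p_13') is unit, so p_13 = 0.
The clause (p_33') is unit, so p_33 = 0.
The clause (p_31) is unit, so p_31 = 1.
The clause (p_41') is unit, so p_41 = 0.
The clause (p_43) is unit, so p_43 = 1.
Now (p_43') is unsatisfied and unit — conflict.
Both values of p_21 lead to a conflict.
So p_12 must be the other value — set p_12 = 0.
The clause (p_13) is unit, so p_13 = 1.
The clause (p_23') is unit, so p_23 = 0.
The clause (p_33') is unit, so p_33 = 0.
The clause (p_43') is unit, so p_43 = 0.
Case p_21 = 1:
The clause (p_31') is unit, so p_31 = 0.
The clause (p_32) is unit, so p_32 = 1.
The clause (p_41') is unit, so p_41 = 0.
The clause (p_42) is unit, so p_42 = 1.
Now (p_42') is unsatisfied and unit — conflict.
So p_21 must be the other value — set p_21 = 0.
The clause (p_22) is unit, so p_22 = 1.
The clause (p_32') is unit, so p_32 = 0.
The clause (p_31) is unit, so p_31 = 1.
The clause (p_41') is unit, so p_41 = 0.
The clause (p_42) is unit, so p_42 = 1.
Now (p_42') is unsatisfied and unit — conflict.
Both values of p_21 lead to a conflict.
Both values of p_12 lead to a conflict.
So p_11 must be the other value — set p_11 = 1.
The clause (p_21') is unit, so p_21 = 0.
The clause (p_31') is unit, so p_31 = 0.
The clause (p_41') is unit, so p_41 = 0.
Case p_22 = 1:
The clause (p_12') is unit, so p_12 = 0.
The clause (p_32') is unit, so p_32 = 0.
The clause (p_33) is unit, so p_33 = 1.
The clause (p_42') is unit, so p_42 = 0.
The clause (p_43) is unit, so p_43 = 1.
Now (p_43') is unsatisfied and unit — conflict.
So p_22 must be the other value — set p_22 = 0.
The clause (p_23) is unit, so p_23 = 1.
The clause (p_13') is unit, so p_13 = 0.
The clause (p_33') is unit, so p_33 = 0.
The clause (p_32) is unit, so p_32 = 1.
The clause (p_12') is unit, so p_12 = 0.
The clause (p_42') is unit, so p_42 = 0.
The clause (p_43) is unit, so p_43 = 1.
Now (p_43') is unsatisfied and unit — conflict.
Both values of p_22 lead to a conflict.
Both values of p_11 lead to a conflict.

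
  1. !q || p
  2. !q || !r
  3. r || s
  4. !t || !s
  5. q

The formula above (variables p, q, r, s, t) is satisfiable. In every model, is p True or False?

Suppose p = false.
Unit clause (!q) forces q = false.
That conflicts with the unit clause (q).
So every satisfying assignment has p = True.

True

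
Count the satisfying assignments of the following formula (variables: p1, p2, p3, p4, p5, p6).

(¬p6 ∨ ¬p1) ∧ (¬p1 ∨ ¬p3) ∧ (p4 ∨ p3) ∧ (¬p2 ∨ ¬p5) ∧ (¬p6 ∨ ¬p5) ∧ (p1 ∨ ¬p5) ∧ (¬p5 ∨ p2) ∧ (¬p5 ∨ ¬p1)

14

There are 2^6 = 64 truth assignments over (p1, p2, p3, p4, p5, p6).
Split on p3. With p3 = True, the clauses containing p3 are satisfied and ¬p3 drops from the rest; 8 of the 2^5 = 32 assignments to the other variables satisfy what remains.
With p3 = False, by the same count on the reduced clause set, 6 assignments work.
(One model: p1=F, p2=F, p3=F, p4=T, p5=F, p6=F.)
Total: 8 + 6 = 14.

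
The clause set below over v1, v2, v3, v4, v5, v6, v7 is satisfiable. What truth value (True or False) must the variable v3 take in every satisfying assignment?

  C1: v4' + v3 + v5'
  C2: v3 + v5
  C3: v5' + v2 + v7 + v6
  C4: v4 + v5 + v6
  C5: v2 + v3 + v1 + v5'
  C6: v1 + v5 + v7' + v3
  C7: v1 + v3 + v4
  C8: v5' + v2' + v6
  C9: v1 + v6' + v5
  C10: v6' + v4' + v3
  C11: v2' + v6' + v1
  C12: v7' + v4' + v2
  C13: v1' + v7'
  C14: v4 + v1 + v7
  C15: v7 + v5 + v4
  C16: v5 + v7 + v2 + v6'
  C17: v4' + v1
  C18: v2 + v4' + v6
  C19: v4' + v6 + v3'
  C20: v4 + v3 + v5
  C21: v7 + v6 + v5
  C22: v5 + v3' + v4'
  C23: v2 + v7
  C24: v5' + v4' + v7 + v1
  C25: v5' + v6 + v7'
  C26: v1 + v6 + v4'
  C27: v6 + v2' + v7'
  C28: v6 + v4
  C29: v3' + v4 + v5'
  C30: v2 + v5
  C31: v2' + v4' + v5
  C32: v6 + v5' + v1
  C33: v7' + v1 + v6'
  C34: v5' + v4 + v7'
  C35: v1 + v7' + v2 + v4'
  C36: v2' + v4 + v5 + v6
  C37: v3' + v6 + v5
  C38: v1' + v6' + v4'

Suppose v3 = 1.
Try v1 = 0.
The clause (v4') is unit, so v4 = 0.
The clause (v7) is unit, so v7 = 1.
The clause (v6) is unit, so v6 = 1.
Now (v6') is unsatisfied and unit — conflict.
That branch fails; take v1 = 1 instead.
The clause (v7') is unit, so v7 = 0.
The clause (v2) is unit, so v2 = 1.
Try v5 = 0.
The clause (v4) is unit, so v4 = 1.
Now (v4') is unsatisfied and unit — conflict.
That branch fails; take v5 = 1 instead.
The clause (v6) is unit, so v6 = 1.
The clause (v4) is unit, so v4 = 1.
Now (v4') is unsatisfied and unit — conflict.
Either choice for v5 ends in contradiction.
Either choice for v1 ends in contradiction.
So every satisfying assignment has v3 = False.

False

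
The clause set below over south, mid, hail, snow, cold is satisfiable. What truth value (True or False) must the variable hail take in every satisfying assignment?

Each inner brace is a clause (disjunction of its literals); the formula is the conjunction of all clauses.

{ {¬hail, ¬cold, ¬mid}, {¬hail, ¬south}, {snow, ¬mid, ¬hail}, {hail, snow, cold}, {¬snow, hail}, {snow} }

True

Suppose hail = False.
Unit clause (¬snow) forces snow = False.
That conflicts with the unit clause (snow).
So every satisfying assignment has hail = True.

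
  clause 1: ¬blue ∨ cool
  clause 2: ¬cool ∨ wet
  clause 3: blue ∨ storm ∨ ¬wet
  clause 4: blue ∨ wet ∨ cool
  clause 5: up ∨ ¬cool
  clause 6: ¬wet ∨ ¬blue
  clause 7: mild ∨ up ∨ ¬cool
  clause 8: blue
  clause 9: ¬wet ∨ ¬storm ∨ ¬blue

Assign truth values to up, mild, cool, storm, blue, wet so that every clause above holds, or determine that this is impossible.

UNSATISFIABLE

Unit clause (blue) forces blue = True.
Unit clause (cool) forces cool = True.
Unit clause (wet) forces wet = True.
But (¬wet) is also a unit clause — contradiction.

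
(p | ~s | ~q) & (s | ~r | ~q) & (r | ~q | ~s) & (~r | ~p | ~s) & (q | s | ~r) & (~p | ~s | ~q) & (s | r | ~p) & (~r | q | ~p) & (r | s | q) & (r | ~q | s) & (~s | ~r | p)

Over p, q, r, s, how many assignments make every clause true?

2

There are 2^4 = 16 truth assignments over (p, q, r, s).
Split on r. With r = 1, the clauses containing r are satisfied and ~r drops from the rest; 0 of the 2^3 = 8 assignments to the other variables satisfy what remains.
With r = 0, by the same count on the reduced clause set, 2 assignments work.
(One model: p=F, q=F, r=F, s=T.)
Total: 0 + 2 = 2.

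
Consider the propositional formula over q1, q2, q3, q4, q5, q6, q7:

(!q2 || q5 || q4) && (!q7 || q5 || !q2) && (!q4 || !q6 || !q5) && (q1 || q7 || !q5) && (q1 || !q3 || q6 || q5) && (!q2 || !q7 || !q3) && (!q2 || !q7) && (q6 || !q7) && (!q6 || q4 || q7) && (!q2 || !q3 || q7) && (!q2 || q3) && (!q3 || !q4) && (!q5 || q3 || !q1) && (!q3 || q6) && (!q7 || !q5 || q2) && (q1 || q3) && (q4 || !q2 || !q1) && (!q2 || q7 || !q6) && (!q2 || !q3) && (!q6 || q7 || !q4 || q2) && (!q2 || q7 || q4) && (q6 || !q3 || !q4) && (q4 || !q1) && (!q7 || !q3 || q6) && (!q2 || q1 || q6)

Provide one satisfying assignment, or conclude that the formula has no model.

q1=true; q2=false; q3=false; q4=true; q5=false; q6=false; q7=false

Case q2 = false:
Case q6 = false:
From the singleton clause (!q7), q7 = false.
From the singleton clause (!q3), q3 = false.
From the singleton clause (q1), q1 = true.
From the singleton clause (!q5), q5 = false.
From the singleton clause (q4), q4 = true.
This assignment satisfies each clause.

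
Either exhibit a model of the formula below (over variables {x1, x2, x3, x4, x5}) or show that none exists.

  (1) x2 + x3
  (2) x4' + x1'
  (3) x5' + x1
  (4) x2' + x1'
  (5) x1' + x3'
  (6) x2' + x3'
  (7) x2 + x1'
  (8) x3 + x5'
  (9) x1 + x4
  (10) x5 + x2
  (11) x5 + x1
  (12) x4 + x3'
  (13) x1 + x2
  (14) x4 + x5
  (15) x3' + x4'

Try x2 = 1.
The clause (x1') is unit, so x1 = 0.
The clause (x5') is unit, so x5 = 0.
Now (x5) is unsatisfied and unit — conflict.
So x2 must be the other value — set x2 = 0.
The clause (x3) is unit, so x3 = 1.
The clause (x1') is unit, so x1 = 0.
Now (x1) is unsatisfied and unit — conflict.
Both values of x2 lead to a conflict.

UNSATISFIABLE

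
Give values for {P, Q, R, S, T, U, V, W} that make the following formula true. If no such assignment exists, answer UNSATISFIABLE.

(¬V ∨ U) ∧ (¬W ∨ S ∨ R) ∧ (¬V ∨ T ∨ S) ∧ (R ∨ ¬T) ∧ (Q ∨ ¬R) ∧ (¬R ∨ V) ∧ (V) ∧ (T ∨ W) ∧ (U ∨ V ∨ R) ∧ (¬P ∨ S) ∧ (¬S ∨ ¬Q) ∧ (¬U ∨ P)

(V) alone gives V = True.
(U) alone gives U = True.
(P) alone gives P = True.
(S) alone gives S = True.
(¬Q) alone gives Q = False.
(¬R) alone gives R = False.
(¬T) alone gives T = False.
(W) alone gives W = True.
This assignment satisfies each clause.

P: True, Q: False, R: False, S: True, T: False, U: True, V: True, W: True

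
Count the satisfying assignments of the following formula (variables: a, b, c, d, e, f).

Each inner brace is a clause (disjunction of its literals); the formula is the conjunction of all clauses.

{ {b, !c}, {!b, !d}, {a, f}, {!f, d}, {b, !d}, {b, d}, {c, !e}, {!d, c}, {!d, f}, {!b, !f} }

3

There are 2^6 = 64 truth assignments over (a, b, c, d, e, f).
Split on f. With f = true, the clauses containing f are satisfied and !f drops from the rest; 0 of the 2^5 = 32 assignments to the other variables satisfy what remains.
With f = false, by the same count on the reduced clause set, 3 assignments work.
Total: 0 + 3 = 3.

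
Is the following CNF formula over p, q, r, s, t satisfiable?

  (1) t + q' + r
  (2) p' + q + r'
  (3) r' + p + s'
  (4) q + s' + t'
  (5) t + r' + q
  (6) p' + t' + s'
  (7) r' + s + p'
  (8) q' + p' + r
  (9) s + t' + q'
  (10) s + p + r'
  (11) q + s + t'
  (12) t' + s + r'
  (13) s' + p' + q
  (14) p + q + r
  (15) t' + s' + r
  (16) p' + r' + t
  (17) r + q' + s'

Yes

Case t = 0:
Case q = 0:
The clause (r') is unit, so r = 0.
The clause (p) is unit, so p = 1.
The clause (s') is unit, so s = 0.
All clauses are satisfied.
A satisfying assignment: p: 1, q: 0, r: 0, s: 0, t: 0.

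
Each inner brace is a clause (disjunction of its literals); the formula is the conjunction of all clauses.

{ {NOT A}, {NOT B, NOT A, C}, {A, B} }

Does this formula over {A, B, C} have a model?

(NOT A) alone gives A = false.
(B) alone gives B = true.
All clauses hold; C can take either value.
A satisfying assignment: A: false,  B: true,  C: false.

Yes, satisfiable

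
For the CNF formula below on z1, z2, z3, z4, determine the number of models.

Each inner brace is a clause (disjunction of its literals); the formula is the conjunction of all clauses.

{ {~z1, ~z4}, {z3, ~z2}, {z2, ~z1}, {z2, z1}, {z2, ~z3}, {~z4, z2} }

3

There are 2^4 = 16 truth assignments over (z1, z2, z3, z4).
Check each against the 6 clauses (columns in the order z1, z2, z3, z4):
  F F F F  ✗ fails (z2 | z1)
  F F F T  ✗ fails (z2 | z1)
  F F T F  ✗ fails (z2 | z1)
  F F T T  ✗ fails (z2 | z1)
  F T F F  ✗ fails (z3 | ~z2)
  F T F T  ✗ fails (z3 | ~z2)
  F T T F  ✓ satisfies all
  F T T T  ✓ satisfies all
  T F F F  ✗ fails (z2 | ~z1)
  T F F T  ✗ fails (~z1 | ~z4)
  T F T F  ✗ fails (z2 | ~z1)
  T F T T  ✗ fails (~z1 | ~z4)
  T T F F  ✗ fails (z3 | ~z2)
  T T F T  ✗ fails (~z1 | ~z4)
  T T T F  ✓ satisfies all
  T T T T  ✗ fails (~z1 | ~z4)
3 of the 16 rows are models.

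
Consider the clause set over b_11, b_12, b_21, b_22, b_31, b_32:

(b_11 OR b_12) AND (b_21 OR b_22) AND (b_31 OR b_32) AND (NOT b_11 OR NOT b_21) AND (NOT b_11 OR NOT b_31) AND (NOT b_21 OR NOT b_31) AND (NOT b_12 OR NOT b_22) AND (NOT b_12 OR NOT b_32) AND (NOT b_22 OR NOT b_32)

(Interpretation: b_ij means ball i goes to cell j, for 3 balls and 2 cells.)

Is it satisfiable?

No

Suppose b_11 = true.
The clause (NOT b_21) is unit, so b_21 = false.
The clause (b_22) is unit, so b_22 = true.
The clause (NOT b_31) is unit, so b_31 = false.
The clause (b_32) is unit, so b_32 = true.
That conflicts with the unit clause (NOT b_32).
Backtrack on b_11: now try b_11 = false.
The clause (b_12) is unit, so b_12 = true.
The clause (NOT b_22) is unit, so b_22 = false.
The clause (b_21) is unit, so b_21 = true.
The clause (NOT b_31) is unit, so b_31 = false.
The clause (b_32) is unit, so b_32 = true.
That conflicts with the unit clause (NOT b_32).
Both values of b_11 lead to a conflict.
No assignment satisfies every clause.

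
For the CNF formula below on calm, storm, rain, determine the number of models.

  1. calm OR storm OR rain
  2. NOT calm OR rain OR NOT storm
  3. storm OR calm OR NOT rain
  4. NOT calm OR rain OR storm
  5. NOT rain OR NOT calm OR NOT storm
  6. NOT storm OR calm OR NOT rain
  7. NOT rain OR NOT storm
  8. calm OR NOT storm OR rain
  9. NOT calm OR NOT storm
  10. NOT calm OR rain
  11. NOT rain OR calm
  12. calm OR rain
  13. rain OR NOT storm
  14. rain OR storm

1

There are 2^3 = 8 truth assignments over (calm, storm, rain).
Check each against the 14 clauses (columns in the order calm, storm, rain):
  F F F  ✗ fails (calm OR storm OR rain)
  F F T  ✗ fails (storm OR calm OR NOT rain)
  F T F  ✗ fails (calm OR NOT storm OR rain)
  F T T  ✗ fails (NOT storm OR calm OR NOT rain)
  T F F  ✗ fails (NOT calm OR rain OR storm)
  T F T  ✓ satisfies all
  T T F  ✗ fails (NOT calm OR rain OR NOT storm)
  T T T  ✗ fails (NOT rain OR NOT calm OR NOT storm)
1 of the 8 rows is a model.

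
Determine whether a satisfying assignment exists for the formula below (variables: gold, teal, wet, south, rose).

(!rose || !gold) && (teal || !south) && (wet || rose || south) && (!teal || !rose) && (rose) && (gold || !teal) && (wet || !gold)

(rose) alone gives rose = true.
(!gold) alone gives gold = false.
(!teal) alone gives teal = false.
(!south) alone gives south = false.
All clauses hold; wet can take either value.
A satisfying assignment: gold: false, teal: false, wet: true, south: false, rose: true.

Satisfiable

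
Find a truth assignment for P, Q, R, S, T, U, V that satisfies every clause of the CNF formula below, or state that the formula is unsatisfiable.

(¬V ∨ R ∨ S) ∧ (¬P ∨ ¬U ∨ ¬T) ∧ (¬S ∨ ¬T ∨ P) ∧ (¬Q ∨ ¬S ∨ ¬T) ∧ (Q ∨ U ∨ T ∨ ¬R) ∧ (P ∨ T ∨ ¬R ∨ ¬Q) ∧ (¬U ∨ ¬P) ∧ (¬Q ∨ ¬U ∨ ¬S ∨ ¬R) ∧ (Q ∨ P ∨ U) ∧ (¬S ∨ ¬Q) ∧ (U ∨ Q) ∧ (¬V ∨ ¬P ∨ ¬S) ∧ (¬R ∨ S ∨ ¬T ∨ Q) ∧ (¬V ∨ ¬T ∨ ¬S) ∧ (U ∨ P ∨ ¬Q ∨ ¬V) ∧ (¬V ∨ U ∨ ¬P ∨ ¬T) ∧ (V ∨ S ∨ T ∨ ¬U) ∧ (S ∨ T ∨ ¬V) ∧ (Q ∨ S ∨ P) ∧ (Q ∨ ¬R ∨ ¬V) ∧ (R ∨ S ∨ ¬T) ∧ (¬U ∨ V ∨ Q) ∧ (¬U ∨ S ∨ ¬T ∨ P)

P=False,  Q=True,  R=False,  S=False,  T=False,  U=False,  V=False

Suppose U = False.
(Q) alone gives Q = True.
(¬S) alone gives S = False.
Suppose V = False.
Suppose R = False.
(¬T) alone gives T = False.
No clause remains; P is free.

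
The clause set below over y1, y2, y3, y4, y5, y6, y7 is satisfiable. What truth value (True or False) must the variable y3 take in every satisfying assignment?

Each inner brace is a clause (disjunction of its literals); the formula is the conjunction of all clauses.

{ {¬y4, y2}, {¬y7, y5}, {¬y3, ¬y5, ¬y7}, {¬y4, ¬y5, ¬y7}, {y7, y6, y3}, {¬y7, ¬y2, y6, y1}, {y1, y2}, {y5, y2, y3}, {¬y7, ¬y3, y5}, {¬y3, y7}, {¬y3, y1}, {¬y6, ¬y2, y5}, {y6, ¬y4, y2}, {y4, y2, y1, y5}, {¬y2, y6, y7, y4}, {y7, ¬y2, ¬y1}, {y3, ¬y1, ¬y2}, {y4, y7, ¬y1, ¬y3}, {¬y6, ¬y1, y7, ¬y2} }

False

Suppose y3 = True.
From the singleton clause (y7), y7 = True.
From the singleton clause (y5), y5 = True.
But (¬y5) is also a unit clause — contradiction.
So every satisfying assignment has y3 = False.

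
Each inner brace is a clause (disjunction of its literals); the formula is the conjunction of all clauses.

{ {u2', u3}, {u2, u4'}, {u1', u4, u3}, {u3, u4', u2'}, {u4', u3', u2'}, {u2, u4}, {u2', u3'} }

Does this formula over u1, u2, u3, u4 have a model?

No, unsatisfiable

Case u2 = 0:
From the singleton clause (u4'), u4 = 0.
That conflicts with the unit clause (u4).
That branch fails; take u2 = 1 instead.
From the singleton clause (u3), u3 = 1.
That conflicts with the unit clause (u3').
Both values of u2 lead to a conflict.
No assignment satisfies every clause.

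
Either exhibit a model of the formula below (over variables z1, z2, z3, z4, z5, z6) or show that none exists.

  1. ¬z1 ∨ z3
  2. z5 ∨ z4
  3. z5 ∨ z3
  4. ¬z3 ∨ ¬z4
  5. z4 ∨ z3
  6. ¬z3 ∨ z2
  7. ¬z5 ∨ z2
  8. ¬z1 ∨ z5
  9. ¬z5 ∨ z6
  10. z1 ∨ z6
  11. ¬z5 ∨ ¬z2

UNSATISFIABLE

Try z1 = False.
From the singleton clause (z6), z6 = True.
Try z5 = True.
From the singleton clause (z2), z2 = True.
But (¬z2) is also a unit clause — contradiction.
Backtrack on z5: now try z5 = False.
From the singleton clause (z4), z4 = True.
From the singleton clause (z3), z3 = True.
But (¬z3) is also a unit clause — contradiction.
Neither z5 = True nor z5 = False works.
Backtrack on z1: now try z1 = True.
From the singleton clause (z3), z3 = True.
From the singleton clause (¬z4), z4 = False.
From the singleton clause (z5), z5 = True.
From the singleton clause (z2), z2 = True.
But (¬z2) is also a unit clause — contradiction.
Neither z1 = True nor z1 = False works.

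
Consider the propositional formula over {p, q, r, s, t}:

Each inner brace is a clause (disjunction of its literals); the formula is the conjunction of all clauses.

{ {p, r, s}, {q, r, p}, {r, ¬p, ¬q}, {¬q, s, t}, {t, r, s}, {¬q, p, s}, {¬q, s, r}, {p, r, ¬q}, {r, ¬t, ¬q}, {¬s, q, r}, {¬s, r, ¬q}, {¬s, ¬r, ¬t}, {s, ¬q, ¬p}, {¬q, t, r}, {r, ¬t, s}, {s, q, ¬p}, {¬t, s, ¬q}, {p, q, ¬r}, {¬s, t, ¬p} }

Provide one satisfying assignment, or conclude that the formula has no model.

Case p = False:
Case r = True:
Unit clause (q) forces q = True.
Unit clause (s) forces s = True.
Unit clause (¬t) forces t = False.
Every clause now holds.

p: False, q: True, r: True, s: True, t: False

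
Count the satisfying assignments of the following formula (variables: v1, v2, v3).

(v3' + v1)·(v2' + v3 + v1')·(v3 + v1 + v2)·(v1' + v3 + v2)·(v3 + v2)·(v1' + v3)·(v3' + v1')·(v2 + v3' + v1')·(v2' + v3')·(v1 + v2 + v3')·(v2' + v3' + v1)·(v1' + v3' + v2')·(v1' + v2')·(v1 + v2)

There are 2^3 = 8 truth assignments over (v1, v2, v3).
Check each against the 14 clauses (columns in the order v1, v2, v3):
  F F F  ✗ fails (v3 + v1 + v2)
  F F T  ✗ fails (v3' + v1)
  F T F  ✓ satisfies all
  F T T  ✗ fails (v3' + v1)
  T F F  ✗ fails (v1' + v3 + v2)
  T F T  ✗ fails (v3' + v1')
  T T F  ✗ fails (v2' + v3 + v1')
  T T T  ✗ fails (v3' + v1')
1 of the 8 rows is a model.

1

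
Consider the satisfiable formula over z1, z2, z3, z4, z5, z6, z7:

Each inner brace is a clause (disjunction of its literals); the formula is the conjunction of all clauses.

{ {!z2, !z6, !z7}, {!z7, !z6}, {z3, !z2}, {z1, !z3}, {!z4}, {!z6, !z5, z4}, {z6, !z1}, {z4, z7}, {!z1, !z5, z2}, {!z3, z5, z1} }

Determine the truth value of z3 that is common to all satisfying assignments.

False

Suppose z3 = true.
Unit clause (z1) forces z1 = true.
Unit clause (!z4) forces z4 = false.
Unit clause (z6) forces z6 = true.
Unit clause (!z7) forces z7 = false.
That conflicts with the unit clause (z7).
So every satisfying assignment has z3 = False.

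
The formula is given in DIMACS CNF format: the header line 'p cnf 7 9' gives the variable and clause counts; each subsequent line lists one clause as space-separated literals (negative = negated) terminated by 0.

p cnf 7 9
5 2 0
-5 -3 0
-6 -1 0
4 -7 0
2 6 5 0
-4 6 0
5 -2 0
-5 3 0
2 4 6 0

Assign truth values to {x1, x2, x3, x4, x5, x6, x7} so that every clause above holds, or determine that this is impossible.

UNSATISFIABLE

Branch on x5: set x5 = True.
From the singleton clause (¬x3), x3 = False.
Now (x3) is unsatisfied and unit — conflict.
That branch fails; take x5 = False instead.
From the singleton clause (x2), x2 = True.
Now (¬x2) is unsatisfied and unit — conflict.
Either choice for x5 ends in contradiction.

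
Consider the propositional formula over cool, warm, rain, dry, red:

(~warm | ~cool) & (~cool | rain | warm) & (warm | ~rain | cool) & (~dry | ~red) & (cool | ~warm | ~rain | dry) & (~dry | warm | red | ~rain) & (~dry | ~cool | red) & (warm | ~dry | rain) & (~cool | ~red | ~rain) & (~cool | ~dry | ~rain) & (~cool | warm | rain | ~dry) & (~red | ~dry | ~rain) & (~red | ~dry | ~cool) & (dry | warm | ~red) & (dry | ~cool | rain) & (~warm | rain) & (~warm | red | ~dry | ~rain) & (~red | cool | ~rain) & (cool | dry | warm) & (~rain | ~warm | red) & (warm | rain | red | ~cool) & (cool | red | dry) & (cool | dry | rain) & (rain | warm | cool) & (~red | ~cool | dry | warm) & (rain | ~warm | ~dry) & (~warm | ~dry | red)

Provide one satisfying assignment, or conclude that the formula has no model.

Suppose warm = 0.
Suppose cool = 1.
(rain) alone gives rain = 1.
(~red) alone gives red = 0.
(~dry) alone gives dry = 0.
This assignment satisfies each clause.

cool=1,  warm=0,  rain=1,  dry=0,  red=0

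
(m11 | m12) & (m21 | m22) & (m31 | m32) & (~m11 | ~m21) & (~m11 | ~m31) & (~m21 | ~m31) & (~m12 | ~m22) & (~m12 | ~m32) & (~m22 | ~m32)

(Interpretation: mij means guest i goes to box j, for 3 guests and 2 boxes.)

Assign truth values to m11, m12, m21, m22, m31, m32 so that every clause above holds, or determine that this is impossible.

UNSATISFIABLE

Case m11 = 1:
(~m21) alone gives m21 = 0.
(m22) alone gives m22 = 1.
(~m31) alone gives m31 = 0.
(m32) alone gives m32 = 1.
But (~m32) is also a unit clause — contradiction.
So m11 must be the other value — set m11 = 0.
(m12) alone gives m12 = 1.
(~m22) alone gives m22 = 0.
(m21) alone gives m21 = 1.
(~m31) alone gives m31 = 0.
(m32) alone gives m32 = 1.
But (~m32) is also a unit clause — contradiction.
Neither m11 = 1 nor m11 = 0 works.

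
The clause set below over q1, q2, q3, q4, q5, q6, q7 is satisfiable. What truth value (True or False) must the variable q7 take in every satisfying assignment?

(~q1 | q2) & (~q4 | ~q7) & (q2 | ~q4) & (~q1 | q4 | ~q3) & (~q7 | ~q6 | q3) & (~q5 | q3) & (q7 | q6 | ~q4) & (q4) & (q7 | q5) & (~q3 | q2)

Suppose q7 = 1.
From the singleton clause (~q4), q4 = 0.
But (q4) is also a unit clause — contradiction.
So every satisfying assignment has q7 = False.

False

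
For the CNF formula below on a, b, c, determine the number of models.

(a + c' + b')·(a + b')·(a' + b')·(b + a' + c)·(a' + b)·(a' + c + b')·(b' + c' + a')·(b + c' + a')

There are 2^3 = 8 truth assignments over (a, b, c).
Check each against the 8 clauses (columns in the order a, b, c):
  F F F  ✓ satisfies all
  F F T  ✓ satisfies all
  F T F  ✗ fails (a + b')
  F T T  ✗ fails (a + c' + b')
  T F F  ✗ fails (b + a' + c)
  T F T  ✗ fails (a' + b)
  T T F  ✗ fails (a' + b')
  T T T  ✗ fails (a' + b')
2 of the 8 rows are models.

2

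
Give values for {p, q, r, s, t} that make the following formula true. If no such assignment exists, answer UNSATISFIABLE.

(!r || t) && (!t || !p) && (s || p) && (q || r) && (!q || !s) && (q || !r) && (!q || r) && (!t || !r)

UNSATISFIABLE

Case r = false:
(q) alone gives q = true.
But (!q) is also a unit clause — contradiction.
That branch fails; take r = true instead.
(t) alone gives t = true.
But (!t) is also a unit clause — contradiction.
Both values of r lead to a conflict.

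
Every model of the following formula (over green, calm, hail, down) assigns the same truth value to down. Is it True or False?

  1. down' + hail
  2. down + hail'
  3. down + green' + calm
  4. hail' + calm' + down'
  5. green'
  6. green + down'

Suppose down = 1.
Unit clause (hail) forces hail = 1.
Unit clause (calm') forces calm = 0.
Unit clause (green') forces green = 0.
That conflicts with the unit clause (green).
So every satisfying assignment has down = False.

False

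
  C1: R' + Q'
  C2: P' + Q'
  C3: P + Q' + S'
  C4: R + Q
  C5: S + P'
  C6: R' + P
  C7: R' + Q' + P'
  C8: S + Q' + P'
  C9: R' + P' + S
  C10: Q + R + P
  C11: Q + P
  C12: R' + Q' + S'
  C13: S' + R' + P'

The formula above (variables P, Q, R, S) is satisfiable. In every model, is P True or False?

False

Suppose P = 1.
The clause (Q') is unit, so Q = 0.
The clause (R) is unit, so R = 1.
The clause (S) is unit, so S = 1.
That conflicts with the unit clause (S').
So every satisfying assignment has P = False.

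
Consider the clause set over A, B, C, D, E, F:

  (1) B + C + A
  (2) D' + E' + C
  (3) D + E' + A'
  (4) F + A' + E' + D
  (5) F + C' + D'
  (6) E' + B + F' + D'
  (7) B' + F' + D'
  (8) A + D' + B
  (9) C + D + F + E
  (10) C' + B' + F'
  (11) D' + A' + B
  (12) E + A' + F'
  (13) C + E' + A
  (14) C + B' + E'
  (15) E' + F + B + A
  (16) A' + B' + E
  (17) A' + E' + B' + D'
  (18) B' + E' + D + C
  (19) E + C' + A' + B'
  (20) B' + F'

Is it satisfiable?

Yes, satisfiable

Suppose B = 0.
Suppose C = 1.
Suppose F = 1.
Suppose E = 0.
(A') alone gives A = 0.
(D') alone gives D = 0.
This assignment satisfies each clause.
A satisfying assignment: A=0, B=0, C=1, D=0, E=0, F=1.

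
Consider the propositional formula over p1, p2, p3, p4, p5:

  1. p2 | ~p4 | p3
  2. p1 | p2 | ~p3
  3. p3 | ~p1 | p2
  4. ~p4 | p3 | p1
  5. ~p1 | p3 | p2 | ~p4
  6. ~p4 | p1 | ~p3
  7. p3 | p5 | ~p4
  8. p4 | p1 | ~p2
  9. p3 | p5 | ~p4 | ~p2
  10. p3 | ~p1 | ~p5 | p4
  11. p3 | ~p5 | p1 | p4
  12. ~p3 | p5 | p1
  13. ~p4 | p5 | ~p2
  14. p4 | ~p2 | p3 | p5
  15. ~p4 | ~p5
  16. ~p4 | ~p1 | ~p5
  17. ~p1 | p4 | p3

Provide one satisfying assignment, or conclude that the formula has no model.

p1 ↦ 1; p2 ↦ 0; p3 ↦ 1; p4 ↦ 1; p5 ↦ 0

Suppose p4 = 1.
From the singleton clause (~p5), p5 = 0.
From the singleton clause (p3), p3 = 1.
From the singleton clause (p1), p1 = 1.
From the singleton clause (~p2), p2 = 0.
This assignment satisfies each clause.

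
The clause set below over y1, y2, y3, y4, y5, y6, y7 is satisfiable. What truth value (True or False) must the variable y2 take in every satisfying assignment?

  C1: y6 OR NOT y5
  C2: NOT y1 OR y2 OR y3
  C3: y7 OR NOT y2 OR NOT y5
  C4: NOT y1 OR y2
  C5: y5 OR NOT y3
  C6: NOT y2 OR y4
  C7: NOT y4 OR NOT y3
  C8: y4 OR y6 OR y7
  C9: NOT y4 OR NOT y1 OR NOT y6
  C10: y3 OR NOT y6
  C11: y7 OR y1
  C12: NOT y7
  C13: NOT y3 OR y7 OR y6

Suppose y2 = false.
The clause (NOT y1) is unit, so y1 = false.
The clause (y7) is unit, so y7 = true.
That conflicts with the unit clause (NOT y7).
So every satisfying assignment has y2 = True.

True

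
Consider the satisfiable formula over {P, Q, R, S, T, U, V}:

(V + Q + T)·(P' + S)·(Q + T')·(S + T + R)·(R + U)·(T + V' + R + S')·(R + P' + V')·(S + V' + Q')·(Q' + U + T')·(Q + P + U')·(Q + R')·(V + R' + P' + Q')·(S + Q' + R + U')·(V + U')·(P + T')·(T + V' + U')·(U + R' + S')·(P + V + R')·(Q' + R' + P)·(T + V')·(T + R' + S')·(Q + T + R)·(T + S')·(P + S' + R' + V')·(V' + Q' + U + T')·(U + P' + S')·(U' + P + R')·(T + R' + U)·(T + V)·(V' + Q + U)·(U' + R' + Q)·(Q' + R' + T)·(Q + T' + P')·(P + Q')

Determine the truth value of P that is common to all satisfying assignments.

True

Suppose P = 0.
(T') alone gives T = 0.
(V') alone gives V = 0.
Now (V) is unsatisfied and unit — conflict.
So every satisfying assignment has P = True.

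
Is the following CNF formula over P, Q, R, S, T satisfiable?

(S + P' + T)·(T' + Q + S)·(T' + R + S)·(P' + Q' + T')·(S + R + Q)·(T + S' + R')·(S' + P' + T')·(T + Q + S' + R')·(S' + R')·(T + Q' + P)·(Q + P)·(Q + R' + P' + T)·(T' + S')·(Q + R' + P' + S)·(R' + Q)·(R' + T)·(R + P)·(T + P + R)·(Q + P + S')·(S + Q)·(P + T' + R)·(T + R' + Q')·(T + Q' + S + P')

Yes, satisfiable

Case S = 1:
(R') alone gives R = 0.
(T') alone gives T = 0.
(P) alone gives P = 1.
All clauses hold; Q can take either value.
A satisfying assignment: P: 1; Q: 1; R: 0; S: 1; T: 0.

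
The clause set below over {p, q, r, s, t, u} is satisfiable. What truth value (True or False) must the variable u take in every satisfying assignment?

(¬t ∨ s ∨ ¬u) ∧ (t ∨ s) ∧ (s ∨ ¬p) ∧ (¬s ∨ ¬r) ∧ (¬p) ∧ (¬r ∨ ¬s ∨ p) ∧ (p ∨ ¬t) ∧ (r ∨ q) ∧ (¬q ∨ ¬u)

False

Suppose u = True.
The clause (¬p) is unit, so p = False.
The clause (¬t) is unit, so t = False.
The clause (s) is unit, so s = True.
The clause (¬r) is unit, so r = False.
The clause (q) is unit, so q = True.
Now (¬q) is unsatisfied and unit — conflict.
So every satisfying assignment has u = False.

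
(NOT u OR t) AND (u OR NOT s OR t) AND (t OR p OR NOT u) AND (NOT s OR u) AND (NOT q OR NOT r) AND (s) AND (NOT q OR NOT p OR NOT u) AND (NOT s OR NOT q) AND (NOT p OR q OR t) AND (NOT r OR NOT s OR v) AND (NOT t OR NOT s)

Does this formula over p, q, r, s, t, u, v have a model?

No

(s) alone gives s = true.
(u) alone gives u = true.
(t) alone gives t = true.
But (NOT t) is also a unit clause — contradiction.
No assignment satisfies every clause.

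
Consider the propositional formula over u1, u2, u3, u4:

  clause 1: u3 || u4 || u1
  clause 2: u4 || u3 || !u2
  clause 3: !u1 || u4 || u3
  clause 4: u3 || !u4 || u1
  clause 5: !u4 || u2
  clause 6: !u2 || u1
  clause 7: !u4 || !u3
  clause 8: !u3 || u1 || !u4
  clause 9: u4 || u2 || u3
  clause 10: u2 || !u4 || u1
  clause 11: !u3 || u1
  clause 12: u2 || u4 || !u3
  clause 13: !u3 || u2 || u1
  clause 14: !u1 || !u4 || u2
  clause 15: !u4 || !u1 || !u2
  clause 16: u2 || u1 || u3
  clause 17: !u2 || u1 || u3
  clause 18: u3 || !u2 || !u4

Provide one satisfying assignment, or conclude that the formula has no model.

u1: true,  u2: true,  u3: true,  u4: false

Suppose u4 = false.
Suppose u3 = true.
From the singleton clause (u1), u1 = true.
From the singleton clause (u2), u2 = true.
All clauses are satisfied.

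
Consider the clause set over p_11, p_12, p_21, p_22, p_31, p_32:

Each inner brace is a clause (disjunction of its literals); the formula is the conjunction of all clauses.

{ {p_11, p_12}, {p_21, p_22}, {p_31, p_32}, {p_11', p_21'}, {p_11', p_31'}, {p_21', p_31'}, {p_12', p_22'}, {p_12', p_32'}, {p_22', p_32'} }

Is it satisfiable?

No, unsatisfiable

Suppose p_11 = 1.
The clause (p_21') is unit, so p_21 = 0.
The clause (p_22) is unit, so p_22 = 1.
The clause (p_31') is unit, so p_31 = 0.
The clause (p_32) is unit, so p_32 = 1.
Now (p_32') is unsatisfied and unit — conflict.
That branch fails; take p_11 = 0 instead.
The clause (p_12) is unit, so p_12 = 1.
The clause (p_22') is unit, so p_22 = 0.
The clause (p_21) is unit, so p_21 = 1.
The clause (p_31') is unit, so p_31 = 0.
The clause (p_32) is unit, so p_32 = 1.
Now (p_32') is unsatisfied and unit — conflict.
Both values of p_11 lead to a conflict.
No assignment satisfies every clause.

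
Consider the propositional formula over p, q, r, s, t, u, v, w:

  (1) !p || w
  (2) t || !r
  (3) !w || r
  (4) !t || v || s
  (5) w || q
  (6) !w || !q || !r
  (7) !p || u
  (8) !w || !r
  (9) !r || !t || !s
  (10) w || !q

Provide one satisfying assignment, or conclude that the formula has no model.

UNSATISFIABLE

Suppose p = false.
Suppose t = true.
Suppose w = false.
From the singleton clause (q), q = true.
Now (!q) is unsatisfied and unit — conflict.
Backtrack on w: now try w = true.
From the singleton clause (r), r = true.
Now (!r) is unsatisfied and unit — conflict.
Either choice for w ends in contradiction.
Backtrack on t: now try t = false.
From the singleton clause (!r), r = false.
From the singleton clause (!w), w = false.
From the singleton clause (q), q = true.
Now (!q) is unsatisfied and unit — conflict.
Either choice for t ends in contradiction.
Backtrack on p: now try p = true.
From the singleton clause (w), w = true.
From the singleton clause (r), r = true.
Now (!r) is unsatisfied and unit — conflict.
Either choice for p ends in contradiction.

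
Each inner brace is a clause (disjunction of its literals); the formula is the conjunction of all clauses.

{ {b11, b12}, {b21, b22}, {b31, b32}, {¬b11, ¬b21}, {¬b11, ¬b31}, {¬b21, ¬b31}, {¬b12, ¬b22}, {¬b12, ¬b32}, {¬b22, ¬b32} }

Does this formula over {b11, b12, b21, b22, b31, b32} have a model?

Try b11 = True.
From the singleton clause (¬b21), b21 = False.
From the singleton clause (b22), b22 = True.
From the singleton clause (¬b31), b31 = False.
From the singleton clause (b32), b32 = True.
But (¬b32) is also a unit clause — contradiction.
That branch fails; take b11 = False instead.
From the singleton clause (b12), b12 = True.
From the singleton clause (¬b22), b22 = False.
From the singleton clause (b21), b21 = True.
From the singleton clause (¬b31), b31 = False.
From the singleton clause (b32), b32 = True.
But (¬b32) is also a unit clause — contradiction.
Both values of b11 lead to a conflict.
No assignment satisfies every clause.

No, unsatisfiable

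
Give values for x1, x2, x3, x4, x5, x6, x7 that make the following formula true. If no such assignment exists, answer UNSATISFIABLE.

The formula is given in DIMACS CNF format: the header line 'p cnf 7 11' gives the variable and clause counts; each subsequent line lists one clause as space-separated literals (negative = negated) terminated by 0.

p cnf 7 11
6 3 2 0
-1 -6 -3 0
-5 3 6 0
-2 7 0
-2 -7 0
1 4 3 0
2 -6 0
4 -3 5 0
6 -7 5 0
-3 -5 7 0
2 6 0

Try x2 = False.
(¬x6) alone gives x6 = False.
But (x6) is also a unit clause — contradiction.
That branch fails; take x2 = True instead.
(x7) alone gives x7 = True.
But (¬x7) is also a unit clause — contradiction.
Neither x2 = True nor x2 = False works.

UNSATISFIABLE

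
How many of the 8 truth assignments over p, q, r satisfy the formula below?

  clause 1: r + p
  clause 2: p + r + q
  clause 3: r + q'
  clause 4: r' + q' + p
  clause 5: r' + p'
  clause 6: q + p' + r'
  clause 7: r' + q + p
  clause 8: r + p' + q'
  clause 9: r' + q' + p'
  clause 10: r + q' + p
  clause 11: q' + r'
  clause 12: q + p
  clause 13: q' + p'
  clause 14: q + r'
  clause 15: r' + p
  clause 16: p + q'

1

There are 2^3 = 8 truth assignments over (p, q, r).
Split on r. With r = 1, the clauses containing r are satisfied and r' drops from the rest; 0 of the 2^2 = 4 assignments to the other variables satisfy what remains.
With r = 0, by the same count on the reduced clause set, 1 assignment works.
Total: 0 + 1 = 1.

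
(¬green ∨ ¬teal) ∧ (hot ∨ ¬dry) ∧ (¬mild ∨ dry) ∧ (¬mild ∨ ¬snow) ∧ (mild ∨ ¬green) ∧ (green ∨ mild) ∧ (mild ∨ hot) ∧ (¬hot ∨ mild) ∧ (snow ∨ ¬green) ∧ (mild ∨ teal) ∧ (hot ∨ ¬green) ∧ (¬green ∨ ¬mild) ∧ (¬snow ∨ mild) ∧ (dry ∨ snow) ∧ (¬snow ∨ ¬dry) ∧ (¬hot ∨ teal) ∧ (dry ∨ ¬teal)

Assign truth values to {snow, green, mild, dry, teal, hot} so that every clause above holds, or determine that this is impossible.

Branch on green: set green = False.
The clause (mild) is unit, so mild = True.
The clause (dry) is unit, so dry = True.
The clause (hot) is unit, so hot = True.
The clause (¬snow) is unit, so snow = False.
The clause (teal) is unit, so teal = True.
All clauses are satisfied.

snow=False, green=False, mild=True, dry=True, teal=True, hot=True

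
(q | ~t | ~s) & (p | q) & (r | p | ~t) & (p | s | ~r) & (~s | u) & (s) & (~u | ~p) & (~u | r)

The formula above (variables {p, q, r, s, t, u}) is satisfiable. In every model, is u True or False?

Suppose u = 0.
Unit clause (~s) forces s = 0.
But (s) is also a unit clause — contradiction.
So every satisfying assignment has u = True.

True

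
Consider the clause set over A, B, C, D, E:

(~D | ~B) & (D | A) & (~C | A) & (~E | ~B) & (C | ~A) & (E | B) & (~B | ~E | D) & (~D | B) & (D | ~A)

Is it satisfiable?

No

Suppose D = 0.
(A) alone gives A = 1.
That conflicts with the unit clause (~A).
Undo D and try D = 1.
(~B) alone gives B = 0.
That conflicts with the unit clause (B).
Either choice for D ends in contradiction.
No assignment satisfies every clause.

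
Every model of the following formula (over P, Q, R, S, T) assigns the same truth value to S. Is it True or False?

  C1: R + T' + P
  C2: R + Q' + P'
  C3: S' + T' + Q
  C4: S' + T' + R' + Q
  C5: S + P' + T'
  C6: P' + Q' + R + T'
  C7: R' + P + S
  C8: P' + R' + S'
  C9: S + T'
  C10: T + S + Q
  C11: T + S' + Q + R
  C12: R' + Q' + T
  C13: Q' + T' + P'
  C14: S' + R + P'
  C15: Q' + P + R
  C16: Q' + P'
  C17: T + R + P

True

Suppose S = 0.
The clause (T') is unit, so T = 0.
The clause (Q) is unit, so Q = 1.
The clause (R') is unit, so R = 0.
The clause (P') is unit, so P = 0.
But (P) is also a unit clause — contradiction.
So every satisfying assignment has S = True.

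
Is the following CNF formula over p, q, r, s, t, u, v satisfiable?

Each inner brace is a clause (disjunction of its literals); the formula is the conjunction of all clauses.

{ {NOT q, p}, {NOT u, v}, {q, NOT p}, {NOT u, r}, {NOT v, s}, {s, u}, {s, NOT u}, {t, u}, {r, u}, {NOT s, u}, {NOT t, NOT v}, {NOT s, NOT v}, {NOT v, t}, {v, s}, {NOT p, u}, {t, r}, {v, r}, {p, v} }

Unsatisfiable

Suppose q = false.
(NOT p) alone gives p = false.
(v) alone gives v = true.
(s) alone gives s = true.
But (NOT s) is also a unit clause — contradiction.
Backtrack on q: now try q = true.
(p) alone gives p = true.
(u) alone gives u = true.
(v) alone gives v = true.
(r) alone gives r = true.
(s) alone gives s = true.
But (NOT s) is also a unit clause — contradiction.
Both values of q lead to a conflict.
No assignment satisfies every clause.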